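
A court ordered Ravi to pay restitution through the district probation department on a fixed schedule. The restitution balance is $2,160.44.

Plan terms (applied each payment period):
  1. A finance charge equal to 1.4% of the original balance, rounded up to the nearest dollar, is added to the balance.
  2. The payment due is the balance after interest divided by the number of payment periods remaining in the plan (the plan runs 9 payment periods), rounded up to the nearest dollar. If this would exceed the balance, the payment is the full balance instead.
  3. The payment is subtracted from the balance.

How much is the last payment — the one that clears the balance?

$326.44

# | Opening | Interest | Payment | End bal
1 | $2,160.44 | $31.00 | $244.00 | $1,947.44
2 | $1,947.44 | $31.00 | $248.00 | $1,730.44
3 | $1,730.44 | $31.00 | $252.00 | $1,509.44
4 | $1,509.44 | $31.00 | $257.00 | $1,283.44
5 | $1,283.44 | $31.00 | $263.00 | $1,051.44
6 | $1,051.44 | $31.00 | $271.00 | $811.44
7 | $811.44 | $31.00 | $281.00 | $561.44
8 | $561.44 | $31.00 | $297.00 | $295.44
9 | $295.44 | $31.00 | $326.44 | $0.00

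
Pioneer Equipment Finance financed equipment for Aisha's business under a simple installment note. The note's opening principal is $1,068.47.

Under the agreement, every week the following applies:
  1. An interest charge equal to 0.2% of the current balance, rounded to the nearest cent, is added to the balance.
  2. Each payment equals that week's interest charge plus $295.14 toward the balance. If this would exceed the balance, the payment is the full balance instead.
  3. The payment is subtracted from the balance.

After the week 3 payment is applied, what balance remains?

Week 1: $1,068.47 +$2.14 interest = $1,070.61; pay $297.28 → $773.33
Week 2: $773.33 +$1.55 interest = $774.88; pay $296.69 → $478.19
Week 3: $478.19 +$0.96 interest = $479.15; pay $296.10 → $183.05

$183.05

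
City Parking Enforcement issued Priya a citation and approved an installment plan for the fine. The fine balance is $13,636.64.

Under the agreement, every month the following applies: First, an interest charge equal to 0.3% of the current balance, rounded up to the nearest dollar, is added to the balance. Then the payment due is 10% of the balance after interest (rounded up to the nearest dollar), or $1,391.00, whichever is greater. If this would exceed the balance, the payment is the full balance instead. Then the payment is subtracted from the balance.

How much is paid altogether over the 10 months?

Month 1: opening $13,636.64; interest $41.00 → $13,677.64; payment $1,391.00; balance $12,286.64
Month 2: opening $12,286.64; interest $37.00 → $12,323.64; payment $1,391.00; balance $10,932.64
Month 3: opening $10,932.64; interest $33.00 → $10,965.64; payment $1,391.00; balance $9,574.64
Month 4: opening $9,574.64; interest $29.00 → $9,603.64; payment $1,391.00; balance $8,212.64
Month 5: opening $8,212.64; interest $25.00 → $8,237.64; payment $1,391.00; balance $6,846.64
Month 6: opening $6,846.64; interest $21.00 → $6,867.64; payment $1,391.00; balance $5,476.64
Month 7: opening $5,476.64; interest $17.00 → $5,493.64; payment $1,391.00; balance $4,102.64
Month 8: opening $4,102.64; interest $13.00 → $4,115.64; payment $1,391.00; balance $2,724.64
Month 9: opening $2,724.64; interest $9.00 → $2,733.64; payment $1,391.00; balance $1,342.64
Month 10: opening $1,342.64; interest $5.00 → $1,347.64; payment $1,347.64; balance $0.00
Total paid: $13,866.64

$13,866.64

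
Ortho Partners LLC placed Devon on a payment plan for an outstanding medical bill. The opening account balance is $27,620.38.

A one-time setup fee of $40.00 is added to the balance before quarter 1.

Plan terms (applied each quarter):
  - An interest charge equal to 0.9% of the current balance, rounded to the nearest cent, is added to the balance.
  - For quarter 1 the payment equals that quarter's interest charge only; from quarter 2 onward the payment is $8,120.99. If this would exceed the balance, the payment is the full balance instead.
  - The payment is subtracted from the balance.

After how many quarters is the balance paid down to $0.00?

5

Quarter 1: $27,660.38 +$248.94 interest = $27,909.32; pay $248.94 → $27,660.38
Quarter 2: $27,660.38 +$248.94 interest = $27,909.32; pay $8,120.99 → $19,788.33
Quarter 3: $19,788.33 +$178.09 interest = $19,966.42; pay $8,120.99 → $11,845.43
Quarter 4: $11,845.43 +$106.61 interest = $11,952.04; pay $8,120.99 → $3,831.05
Quarter 5: $3,831.05 +$34.48 interest = $3,865.53; pay $3,865.53 → $0.00
Balance reaches $0.00 in quarter 5.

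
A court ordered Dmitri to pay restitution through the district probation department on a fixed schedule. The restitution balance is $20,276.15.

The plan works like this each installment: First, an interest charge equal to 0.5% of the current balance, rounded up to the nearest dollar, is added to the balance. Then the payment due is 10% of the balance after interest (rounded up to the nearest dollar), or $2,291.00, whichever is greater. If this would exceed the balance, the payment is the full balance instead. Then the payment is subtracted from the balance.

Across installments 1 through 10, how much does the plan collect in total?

$20,796.15

Installment 1: opening $20,276.15; interest $102.00 → $20,378.15; payment $2,291.00; balance $18,087.15
Installment 2: opening $18,087.15; interest $91.00 → $18,178.15; payment $2,291.00; balance $15,887.15
Installment 3: opening $15,887.15; interest $80.00 → $15,967.15; payment $2,291.00; balance $13,676.15
Installment 4: opening $13,676.15; interest $69.00 → $13,745.15; payment $2,291.00; balance $11,454.15
Installment 5: opening $11,454.15; interest $58.00 → $11,512.15; payment $2,291.00; balance $9,221.15
Installment 6: opening $9,221.15; interest $47.00 → $9,268.15; payment $2,291.00; balance $6,977.15
Installment 7: opening $6,977.15; interest $35.00 → $7,012.15; payment $2,291.00; balance $4,721.15
Installment 8: opening $4,721.15; interest $24.00 → $4,745.15; payment $2,291.00; balance $2,454.15
Installment 9: opening $2,454.15; interest $13.00 → $2,467.15; payment $2,291.00; balance $176.15
Installment 10: opening $176.15; interest $1.00 → $177.15; payment $177.15; balance $0.00
Total paid: $20,796.15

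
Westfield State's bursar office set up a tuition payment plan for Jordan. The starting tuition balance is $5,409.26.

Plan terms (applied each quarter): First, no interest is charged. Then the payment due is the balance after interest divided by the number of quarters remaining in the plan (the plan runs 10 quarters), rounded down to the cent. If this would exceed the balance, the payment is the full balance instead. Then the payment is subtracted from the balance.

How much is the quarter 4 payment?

$540.92

Quarter 1: $5,409.26 − $540.92 → $4,868.34
Quarter 2: $4,868.34 − $540.92 → $4,327.42
Quarter 3: $4,327.42 − $540.92 → $3,786.50
Quarter 4: $3,786.50 − $540.92 → $3,245.58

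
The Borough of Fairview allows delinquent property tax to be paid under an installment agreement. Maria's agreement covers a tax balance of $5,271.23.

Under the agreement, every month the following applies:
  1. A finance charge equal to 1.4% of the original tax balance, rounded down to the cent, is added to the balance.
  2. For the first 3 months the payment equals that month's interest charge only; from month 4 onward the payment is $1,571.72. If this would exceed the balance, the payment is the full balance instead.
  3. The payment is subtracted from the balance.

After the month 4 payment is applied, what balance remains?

$3,773.30

Month 1: opening $5,271.23; interest $73.79 → $5,345.02; payment $73.79; balance $5,271.23
Month 2: opening $5,271.23; interest $73.79 → $5,345.02; payment $73.79; balance $5,271.23
Month 3: opening $5,271.23; interest $73.79 → $5,345.02; payment $73.79; balance $5,271.23
Month 4: opening $5,271.23; interest $73.79 → $5,345.02; payment $1,571.72; balance $3,773.30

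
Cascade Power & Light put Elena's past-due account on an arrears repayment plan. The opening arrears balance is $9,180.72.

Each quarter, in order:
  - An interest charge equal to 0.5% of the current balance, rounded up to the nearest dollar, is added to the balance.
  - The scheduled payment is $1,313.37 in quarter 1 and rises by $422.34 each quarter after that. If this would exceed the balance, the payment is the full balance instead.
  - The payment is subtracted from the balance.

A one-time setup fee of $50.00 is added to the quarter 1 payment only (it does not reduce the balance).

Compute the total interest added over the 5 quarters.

Quarter 1: $9,180.72 +$46.00 interest = $9,226.72; pay $1,313.37 (+ $50.00 fee) → $7,913.35
Quarter 2: $7,913.35 +$40.00 interest = $7,953.35; pay $1,735.71 → $6,217.64
Quarter 3: $6,217.64 +$32.00 interest = $6,249.64; pay $2,158.05 → $4,091.59
Quarter 4: $4,091.59 +$21.00 interest = $4,112.59; pay $2,580.39 → $1,532.20
Quarter 5: $1,532.20 +$8.00 interest = $1,540.20; pay $1,540.20 → $0.00
Total interest: $46.00 + $40.00 + $32.00 + $21.00 + $8.00 = $147.00

$147.00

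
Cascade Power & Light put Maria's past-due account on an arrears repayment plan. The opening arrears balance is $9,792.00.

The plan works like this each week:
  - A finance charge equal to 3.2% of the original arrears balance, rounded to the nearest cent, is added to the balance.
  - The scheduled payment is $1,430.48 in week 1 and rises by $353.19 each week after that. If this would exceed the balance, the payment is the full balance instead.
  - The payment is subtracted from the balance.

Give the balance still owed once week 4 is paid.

Week 1: opening $9,792.00; interest $313.34 → $10,105.34; payment $1,430.48; balance $8,674.86
Week 2: opening $8,674.86; interest $313.34 → $8,988.20; payment $1,783.67; balance $7,204.53
Week 3: opening $7,204.53; interest $313.34 → $7,517.87; payment $2,136.86; balance $5,381.01
Week 4: opening $5,381.01; interest $313.34 → $5,694.35; payment $2,490.05; balance $3,204.30

$3,204.30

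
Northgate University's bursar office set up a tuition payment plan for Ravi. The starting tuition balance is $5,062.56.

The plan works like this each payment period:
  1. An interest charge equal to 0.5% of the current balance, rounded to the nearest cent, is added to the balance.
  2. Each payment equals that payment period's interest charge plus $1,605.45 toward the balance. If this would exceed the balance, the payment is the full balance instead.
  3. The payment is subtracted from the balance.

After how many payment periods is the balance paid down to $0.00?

Payment period 1: opening $5,062.56; interest $25.31 → $5,087.87; payment $1,630.76; balance $3,457.11
Payment period 2: opening $3,457.11; interest $17.29 → $3,474.40; payment $1,622.74; balance $1,851.66
Payment period 3: opening $1,851.66; interest $9.26 → $1,860.92; payment $1,614.71; balance $246.21
Payment period 4: opening $246.21; interest $1.23 → $247.44; payment $247.44; balance $0.00
Balance reaches $0.00 in payment period 4.

4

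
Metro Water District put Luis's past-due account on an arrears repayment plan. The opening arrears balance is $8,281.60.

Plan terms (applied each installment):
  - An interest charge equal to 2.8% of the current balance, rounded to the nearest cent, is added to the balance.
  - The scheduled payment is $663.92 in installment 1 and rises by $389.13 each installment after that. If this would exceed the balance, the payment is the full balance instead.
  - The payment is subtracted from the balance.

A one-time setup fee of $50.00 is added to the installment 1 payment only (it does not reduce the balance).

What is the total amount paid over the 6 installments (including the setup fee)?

$9,312.00

Installment 1: opening $8,281.60; interest $231.88 → $8,513.48; payment $663.92 (+ $50.00 fee); balance $7,849.56
Installment 2: opening $7,849.56; interest $219.79 → $8,069.35; payment $1,053.05; balance $7,016.30
Installment 3: opening $7,016.30; interest $196.46 → $7,212.76; payment $1,442.18; balance $5,770.58
Installment 4: opening $5,770.58; interest $161.58 → $5,932.16; payment $1,831.31; balance $4,100.85
Installment 5: opening $4,100.85; interest $114.82 → $4,215.67; payment $2,220.44; balance $1,995.23
Installment 6: opening $1,995.23; interest $55.87 → $2,051.10; payment $2,051.10; balance $0.00
Total paid: $9,312.00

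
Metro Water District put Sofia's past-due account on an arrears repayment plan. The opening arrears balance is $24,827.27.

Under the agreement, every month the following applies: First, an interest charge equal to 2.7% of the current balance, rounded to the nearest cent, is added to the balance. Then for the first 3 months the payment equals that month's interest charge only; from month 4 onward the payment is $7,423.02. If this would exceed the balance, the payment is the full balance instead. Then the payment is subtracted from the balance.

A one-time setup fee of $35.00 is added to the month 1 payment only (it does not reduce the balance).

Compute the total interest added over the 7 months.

Month 1: $24,827.27 +$670.34 interest = $25,497.61; pay $670.34 (+ $35.00 fee) → $24,827.27
Month 2: $24,827.27 +$670.34 interest = $25,497.61; pay $670.34 → $24,827.27
Month 3: $24,827.27 +$670.34 interest = $25,497.61; pay $670.34 → $24,827.27
Month 4: $24,827.27 +$670.34 interest = $25,497.61; pay $7,423.02 → $18,074.59
Month 5: $18,074.59 +$488.01 interest = $18,562.60; pay $7,423.02 → $11,139.58
Month 6: $11,139.58 +$300.77 interest = $11,440.35; pay $7,423.02 → $4,017.33
Month 7: $4,017.33 +$108.47 interest = $4,125.80; pay $4,125.80 → $0.00
Total interest: $670.34 + $670.34 + $670.34 + $670.34 + $488.01 + $300.77 + $108.47 = $3,578.61

$3,578.61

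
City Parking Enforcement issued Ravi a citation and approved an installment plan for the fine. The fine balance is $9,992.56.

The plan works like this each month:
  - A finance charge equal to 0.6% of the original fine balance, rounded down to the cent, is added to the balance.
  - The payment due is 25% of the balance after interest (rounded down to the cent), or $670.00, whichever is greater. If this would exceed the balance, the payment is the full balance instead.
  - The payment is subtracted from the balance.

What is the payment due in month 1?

$2,513.12

# | Opening | Interest | Payment | End bal
1 | $9,992.56 | $59.95 | $2,513.12 | $7,539.39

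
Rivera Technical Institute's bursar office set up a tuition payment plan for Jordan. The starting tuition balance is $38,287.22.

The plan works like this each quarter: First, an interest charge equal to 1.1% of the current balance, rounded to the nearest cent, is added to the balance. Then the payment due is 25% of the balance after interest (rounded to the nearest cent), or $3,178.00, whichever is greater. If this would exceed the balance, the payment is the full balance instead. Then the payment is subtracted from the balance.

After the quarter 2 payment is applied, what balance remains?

$22,012.96

# | Opening | Interest | Payment | End bal
1 | $38,287.22 | $421.16 | $9,677.10 | $29,031.28
2 | $29,031.28 | $319.34 | $7,337.66 | $22,012.96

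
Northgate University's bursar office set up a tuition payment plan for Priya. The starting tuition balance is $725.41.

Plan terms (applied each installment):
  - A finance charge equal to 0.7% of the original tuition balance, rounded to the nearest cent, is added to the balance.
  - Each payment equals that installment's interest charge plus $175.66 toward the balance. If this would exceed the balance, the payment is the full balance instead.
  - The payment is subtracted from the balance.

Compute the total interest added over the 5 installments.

Installment 1: opening $725.41; interest $5.08 → $730.49; payment $180.74; balance $549.75
Installment 2: opening $549.75; interest $5.08 → $554.83; payment $180.74; balance $374.09
Installment 3: opening $374.09; interest $5.08 → $379.17; payment $180.74; balance $198.43
Installment 4: opening $198.43; interest $5.08 → $203.51; payment $180.74; balance $22.77
Installment 5: opening $22.77; interest $5.08 → $27.85; payment $27.85; balance $0.00
Total interest: $5.08 + $5.08 + $5.08 + $5.08 + $5.08 = $25.40

$25.40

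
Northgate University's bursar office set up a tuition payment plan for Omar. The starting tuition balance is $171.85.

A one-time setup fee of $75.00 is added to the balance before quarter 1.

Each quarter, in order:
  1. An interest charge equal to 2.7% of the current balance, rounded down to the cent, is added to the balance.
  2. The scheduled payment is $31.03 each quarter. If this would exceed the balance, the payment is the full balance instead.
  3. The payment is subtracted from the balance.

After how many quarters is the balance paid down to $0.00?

Quarter 1: $246.85 +$6.66 interest = $253.51; pay $31.03 → $222.48
Quarter 2: $222.48 +$6.00 interest = $228.48; pay $31.03 → $197.45
Quarter 3: $197.45 +$5.33 interest = $202.78; pay $31.03 → $171.75
Quarter 4: $171.75 +$4.63 interest = $176.38; pay $31.03 → $145.35
Quarter 5: $145.35 +$3.92 interest = $149.27; pay $31.03 → $118.24
Quarter 6: $118.24 +$3.19 interest = $121.43; pay $31.03 → $90.40
Quarter 7: $90.40 +$2.44 interest = $92.84; pay $31.03 → $61.81
Quarter 8: $61.81 +$1.66 interest = $63.47; pay $31.03 → $32.44
Quarter 9: $32.44 +$0.87 interest = $33.31; pay $31.03 → $2.28
Quarter 10: $2.28 +$0.06 interest = $2.34; pay $2.34 → $0.00
Balance reaches $0.00 in quarter 10.

10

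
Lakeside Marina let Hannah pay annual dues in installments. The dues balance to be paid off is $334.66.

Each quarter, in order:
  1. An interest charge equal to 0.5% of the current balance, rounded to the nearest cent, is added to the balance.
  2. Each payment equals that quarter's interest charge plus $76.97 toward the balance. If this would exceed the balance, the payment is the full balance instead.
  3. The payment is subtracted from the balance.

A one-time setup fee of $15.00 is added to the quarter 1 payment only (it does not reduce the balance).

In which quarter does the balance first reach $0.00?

5

# | Opening | Interest | Payment | Fee | End bal
1 | $334.66 | $1.67 | $78.64 | $15.00 | $257.69
2 | $257.69 | $1.29 | $78.26 | — | $180.72
3 | $180.72 | $0.90 | $77.87 | — | $103.75
4 | $103.75 | $0.52 | $77.49 | — | $26.78
5 | $26.78 | $0.13 | $26.91 | — | $0.00
Balance reaches $0.00 in quarter 5.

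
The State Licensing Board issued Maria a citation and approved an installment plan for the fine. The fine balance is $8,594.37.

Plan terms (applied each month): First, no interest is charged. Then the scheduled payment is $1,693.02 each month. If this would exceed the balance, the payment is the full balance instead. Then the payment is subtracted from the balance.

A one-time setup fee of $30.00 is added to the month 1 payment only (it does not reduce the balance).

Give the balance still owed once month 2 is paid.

$5,208.33

Month 1: opening $8,594.37; payment $1,693.02 (+ $30.00 fee); balance $6,901.35
Month 2: opening $6,901.35; payment $1,693.02; balance $5,208.33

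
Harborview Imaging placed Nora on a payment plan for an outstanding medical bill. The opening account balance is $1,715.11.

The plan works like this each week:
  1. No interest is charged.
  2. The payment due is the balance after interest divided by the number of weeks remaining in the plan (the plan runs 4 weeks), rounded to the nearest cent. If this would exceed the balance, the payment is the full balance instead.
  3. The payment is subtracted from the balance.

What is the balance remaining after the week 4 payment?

Week 1: opening $1,715.11; payment $428.78; balance $1,286.33
Week 2: opening $1,286.33; payment $428.78; balance $857.55
Week 3: opening $857.55; payment $428.78; balance $428.77
Week 4: opening $428.77; payment $428.77; balance $0.00

$0.00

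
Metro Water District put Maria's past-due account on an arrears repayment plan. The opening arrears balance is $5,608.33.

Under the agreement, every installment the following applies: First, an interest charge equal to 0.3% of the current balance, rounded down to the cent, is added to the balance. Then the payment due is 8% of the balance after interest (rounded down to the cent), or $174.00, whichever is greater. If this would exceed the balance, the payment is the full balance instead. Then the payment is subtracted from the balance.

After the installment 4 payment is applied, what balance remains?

$4,066.19

Installment 1: opening $5,608.33; interest $16.82 → $5,625.15; payment $450.01; balance $5,175.14
Installment 2: opening $5,175.14; interest $15.52 → $5,190.66; payment $415.25; balance $4,775.41
Installment 3: opening $4,775.41; interest $14.32 → $4,789.73; payment $383.17; balance $4,406.56
Installment 4: opening $4,406.56; interest $13.21 → $4,419.77; payment $353.58; balance $4,066.19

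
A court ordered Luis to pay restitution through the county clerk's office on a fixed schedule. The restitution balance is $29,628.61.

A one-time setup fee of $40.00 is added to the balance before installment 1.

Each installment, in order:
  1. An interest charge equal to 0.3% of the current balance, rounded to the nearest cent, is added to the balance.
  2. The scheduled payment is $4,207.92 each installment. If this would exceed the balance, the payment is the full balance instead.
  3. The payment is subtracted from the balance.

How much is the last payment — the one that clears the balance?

# | Opening | Interest | Payment | End bal
1 | $29,668.61 | $89.01 | $4,207.92 | $25,549.70
2 | $25,549.70 | $76.65 | $4,207.92 | $21,418.43
3 | $21,418.43 | $64.26 | $4,207.92 | $17,274.77
4 | $17,274.77 | $51.82 | $4,207.92 | $13,118.67
5 | $13,118.67 | $39.36 | $4,207.92 | $8,950.11
6 | $8,950.11 | $26.85 | $4,207.92 | $4,769.04
7 | $4,769.04 | $14.31 | $4,207.92 | $575.43
8 | $575.43 | $1.73 | $577.16 | $0.00

$577.16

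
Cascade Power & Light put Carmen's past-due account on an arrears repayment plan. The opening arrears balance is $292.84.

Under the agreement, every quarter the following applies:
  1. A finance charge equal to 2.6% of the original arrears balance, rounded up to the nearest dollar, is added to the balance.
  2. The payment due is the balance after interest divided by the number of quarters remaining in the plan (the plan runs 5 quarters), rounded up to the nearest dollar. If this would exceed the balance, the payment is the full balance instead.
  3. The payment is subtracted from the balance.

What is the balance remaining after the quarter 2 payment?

# | Opening | Interest | Payment | End bal
1 | $292.84 | $8.00 | $61.00 | $239.84
2 | $239.84 | $8.00 | $62.00 | $185.84

$185.84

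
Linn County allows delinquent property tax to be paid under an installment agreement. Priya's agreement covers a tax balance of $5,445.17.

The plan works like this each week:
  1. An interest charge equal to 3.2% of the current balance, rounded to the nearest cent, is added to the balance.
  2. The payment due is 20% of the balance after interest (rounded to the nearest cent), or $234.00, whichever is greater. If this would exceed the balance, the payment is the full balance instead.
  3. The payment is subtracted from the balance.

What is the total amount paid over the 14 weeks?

$6,354.46

Week 1: $5,445.17 +$174.25 interest = $5,619.42; pay $1,123.88 → $4,495.54
Week 2: $4,495.54 +$143.86 interest = $4,639.40; pay $927.88 → $3,711.52
Week 3: $3,711.52 +$118.77 interest = $3,830.29; pay $766.06 → $3,064.23
Week 4: $3,064.23 +$98.06 interest = $3,162.29; pay $632.46 → $2,529.83
Week 5: $2,529.83 +$80.95 interest = $2,610.78; pay $522.16 → $2,088.62
Week 6: $2,088.62 +$66.84 interest = $2,155.46; pay $431.09 → $1,724.37
Week 7: $1,724.37 +$55.18 interest = $1,779.55; pay $355.91 → $1,423.64
Week 8: $1,423.64 +$45.56 interest = $1,469.20; pay $293.84 → $1,175.36
Week 9: $1,175.36 +$37.61 interest = $1,212.97; pay $242.59 → $970.38
Week 10: $970.38 +$31.05 interest = $1,001.43; pay $234.00 → $767.43
Week 11: $767.43 +$24.56 interest = $791.99; pay $234.00 → $557.99
Week 12: $557.99 +$17.86 interest = $575.85; pay $234.00 → $341.85
Week 13: $341.85 +$10.94 interest = $352.79; pay $234.00 → $118.79
Week 14: $118.79 +$3.80 interest = $122.59; pay $122.59 → $0.00
Total paid: $6,354.46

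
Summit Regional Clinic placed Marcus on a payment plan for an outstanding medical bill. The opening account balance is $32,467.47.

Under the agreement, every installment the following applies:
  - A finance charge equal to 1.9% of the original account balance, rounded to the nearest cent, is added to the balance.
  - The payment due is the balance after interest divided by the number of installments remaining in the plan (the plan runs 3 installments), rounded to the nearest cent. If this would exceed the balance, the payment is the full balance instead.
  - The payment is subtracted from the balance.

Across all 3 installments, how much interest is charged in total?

Installment 1: opening $32,467.47; interest $616.88 → $33,084.35; payment $11,028.12; balance $22,056.23
Installment 2: opening $22,056.23; interest $616.88 → $22,673.11; payment $11,336.56; balance $11,336.55
Installment 3: opening $11,336.55; interest $616.88 → $11,953.43; payment $11,953.43; balance $0.00
Total interest: $616.88 + $616.88 + $616.88 = $1,850.64

$1,850.64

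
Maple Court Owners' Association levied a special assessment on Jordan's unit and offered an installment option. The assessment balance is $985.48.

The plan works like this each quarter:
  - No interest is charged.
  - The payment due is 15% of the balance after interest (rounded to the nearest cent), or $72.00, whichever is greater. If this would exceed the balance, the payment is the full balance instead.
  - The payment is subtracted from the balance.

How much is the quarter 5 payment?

$77.16

Quarter 1: $985.48 − $147.82 → $837.66
Quarter 2: $837.66 − $125.65 → $712.01
Quarter 3: $712.01 − $106.80 → $605.21
Quarter 4: $605.21 − $90.78 → $514.43
Quarter 5: $514.43 − $77.16 → $437.27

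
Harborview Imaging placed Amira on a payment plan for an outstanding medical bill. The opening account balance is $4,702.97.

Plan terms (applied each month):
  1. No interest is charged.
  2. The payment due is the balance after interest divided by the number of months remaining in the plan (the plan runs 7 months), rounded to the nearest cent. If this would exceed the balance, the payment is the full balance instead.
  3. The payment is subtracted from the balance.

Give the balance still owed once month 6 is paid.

$671.85

Month 1: opening $4,702.97; payment $671.85; balance $4,031.12
Month 2: opening $4,031.12; payment $671.85; balance $3,359.27
Month 3: opening $3,359.27; payment $671.85; balance $2,687.42
Month 4: opening $2,687.42; payment $671.86; balance $2,015.56
Month 5: opening $2,015.56; payment $671.85; balance $1,343.71
Month 6: opening $1,343.71; payment $671.86; balance $671.85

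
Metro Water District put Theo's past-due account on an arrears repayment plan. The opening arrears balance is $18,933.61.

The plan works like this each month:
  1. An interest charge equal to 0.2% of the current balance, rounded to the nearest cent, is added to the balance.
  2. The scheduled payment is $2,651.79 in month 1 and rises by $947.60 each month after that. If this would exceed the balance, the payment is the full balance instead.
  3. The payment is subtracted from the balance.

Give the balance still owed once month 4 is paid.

$2,753.33

Month 1: opening $18,933.61; interest $37.87 → $18,971.48; payment $2,651.79; balance $16,319.69
Month 2: opening $16,319.69; interest $32.64 → $16,352.33; payment $3,599.39; balance $12,752.94
Month 3: opening $12,752.94; interest $25.51 → $12,778.45; payment $4,546.99; balance $8,231.46
Month 4: opening $8,231.46; interest $16.46 → $8,247.92; payment $5,494.59; balance $2,753.33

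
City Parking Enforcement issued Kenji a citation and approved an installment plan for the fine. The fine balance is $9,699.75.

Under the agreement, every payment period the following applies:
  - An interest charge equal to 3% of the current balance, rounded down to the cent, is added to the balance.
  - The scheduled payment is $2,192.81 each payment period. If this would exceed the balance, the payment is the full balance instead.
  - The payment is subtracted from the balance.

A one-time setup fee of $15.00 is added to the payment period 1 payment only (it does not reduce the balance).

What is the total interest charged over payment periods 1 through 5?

$867.02

# | Opening | Interest | Payment | Fee | End bal
1 | $9,699.75 | $290.99 | $2,192.81 | $15.00 | $7,797.93
2 | $7,797.93 | $233.93 | $2,192.81 | — | $5,839.05
3 | $5,839.05 | $175.17 | $2,192.81 | — | $3,821.41
4 | $3,821.41 | $114.64 | $2,192.81 | — | $1,743.24
5 | $1,743.24 | $52.29 | $1,795.53 | — | $0.00
Total interest: $290.99 + $233.93 + $175.17 + $114.64 + $52.29 = $867.02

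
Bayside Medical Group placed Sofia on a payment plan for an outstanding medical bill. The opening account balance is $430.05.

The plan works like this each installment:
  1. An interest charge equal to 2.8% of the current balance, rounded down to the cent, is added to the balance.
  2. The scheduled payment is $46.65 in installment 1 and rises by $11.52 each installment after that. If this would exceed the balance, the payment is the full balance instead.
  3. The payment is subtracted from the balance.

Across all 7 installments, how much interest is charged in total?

$51.32

Installment 1: $430.05 +$12.04 interest = $442.09; pay $46.65 → $395.44
Installment 2: $395.44 +$11.07 interest = $406.51; pay $58.17 → $348.34
Installment 3: $348.34 +$9.75 interest = $358.09; pay $69.69 → $288.40
Installment 4: $288.40 +$8.07 interest = $296.47; pay $81.21 → $215.26
Installment 5: $215.26 +$6.02 interest = $221.28; pay $92.73 → $128.55
Installment 6: $128.55 +$3.59 interest = $132.14; pay $104.25 → $27.89
Installment 7: $27.89 +$0.78 interest = $28.67; pay $28.67 → $0.00
Total interest: $12.04 + $11.07 + $9.75 + $8.07 + $6.02 + $3.59 + $0.78 = $51.32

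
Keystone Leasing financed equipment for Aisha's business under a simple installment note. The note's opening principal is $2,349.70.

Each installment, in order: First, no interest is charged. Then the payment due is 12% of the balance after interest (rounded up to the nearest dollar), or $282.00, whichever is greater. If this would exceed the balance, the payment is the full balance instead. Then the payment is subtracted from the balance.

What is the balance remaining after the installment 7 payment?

# | Opening | Payment | End bal
1 | $2,349.70 | $282.00 | $2,067.70
2 | $2,067.70 | $282.00 | $1,785.70
3 | $1,785.70 | $282.00 | $1,503.70
4 | $1,503.70 | $282.00 | $1,221.70
5 | $1,221.70 | $282.00 | $939.70
6 | $939.70 | $282.00 | $657.70
7 | $657.70 | $282.00 | $375.70

$375.70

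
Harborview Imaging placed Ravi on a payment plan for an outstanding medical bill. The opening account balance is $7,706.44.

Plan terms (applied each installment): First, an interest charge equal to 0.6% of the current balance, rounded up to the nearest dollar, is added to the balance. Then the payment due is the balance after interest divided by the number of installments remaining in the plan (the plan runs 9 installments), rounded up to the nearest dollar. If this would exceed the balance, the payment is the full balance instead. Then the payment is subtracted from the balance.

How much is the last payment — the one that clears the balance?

# | Opening | Interest | Payment | End bal
1 | $7,706.44 | $47.00 | $862.00 | $6,891.44
2 | $6,891.44 | $42.00 | $867.00 | $6,066.44
3 | $6,066.44 | $37.00 | $872.00 | $5,231.44
4 | $5,231.44 | $32.00 | $878.00 | $4,385.44
5 | $4,385.44 | $27.00 | $883.00 | $3,529.44
6 | $3,529.44 | $22.00 | $888.00 | $2,663.44
7 | $2,663.44 | $16.00 | $894.00 | $1,785.44
8 | $1,785.44 | $11.00 | $899.00 | $897.44
9 | $897.44 | $6.00 | $903.44 | $0.00

$903.44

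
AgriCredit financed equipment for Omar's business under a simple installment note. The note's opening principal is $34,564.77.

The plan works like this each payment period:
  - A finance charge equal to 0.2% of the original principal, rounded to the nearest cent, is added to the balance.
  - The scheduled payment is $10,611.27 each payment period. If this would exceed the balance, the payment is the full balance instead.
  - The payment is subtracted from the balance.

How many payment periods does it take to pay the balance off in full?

Payment period 1: $34,564.77 +$69.13 interest = $34,633.90; pay $10,611.27 → $24,022.63
Payment period 2: $24,022.63 +$69.13 interest = $24,091.76; pay $10,611.27 → $13,480.49
Payment period 3: $13,480.49 +$69.13 interest = $13,549.62; pay $10,611.27 → $2,938.35
Payment period 4: $2,938.35 +$69.13 interest = $3,007.48; pay $3,007.48 → $0.00
Balance reaches $0.00 in payment period 4.

4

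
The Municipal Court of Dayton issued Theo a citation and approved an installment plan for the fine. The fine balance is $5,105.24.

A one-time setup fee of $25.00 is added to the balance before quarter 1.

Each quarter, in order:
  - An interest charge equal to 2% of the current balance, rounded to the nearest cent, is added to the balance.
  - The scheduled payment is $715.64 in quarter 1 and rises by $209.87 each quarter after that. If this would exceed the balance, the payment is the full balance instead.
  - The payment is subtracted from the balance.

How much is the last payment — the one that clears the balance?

# | Opening | Interest | Payment | End bal
1 | $5,130.24 | $102.60 | $715.64 | $4,517.20
2 | $4,517.20 | $90.34 | $925.51 | $3,682.03
3 | $3,682.03 | $73.64 | $1,135.38 | $2,620.29
4 | $2,620.29 | $52.41 | $1,345.25 | $1,327.45
5 | $1,327.45 | $26.55 | $1,354.00 | $0.00

$1,354.00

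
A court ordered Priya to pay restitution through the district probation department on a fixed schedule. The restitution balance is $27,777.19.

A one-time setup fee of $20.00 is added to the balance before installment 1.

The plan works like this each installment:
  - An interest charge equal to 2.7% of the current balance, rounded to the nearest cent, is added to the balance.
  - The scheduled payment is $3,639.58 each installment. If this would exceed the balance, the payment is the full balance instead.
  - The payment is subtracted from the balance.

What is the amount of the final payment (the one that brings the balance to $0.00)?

Installment 1: $27,797.19 +$750.52 interest = $28,547.71; pay $3,639.58 → $24,908.13
Installment 2: $24,908.13 +$672.52 interest = $25,580.65; pay $3,639.58 → $21,941.07
Installment 3: $21,941.07 +$592.41 interest = $22,533.48; pay $3,639.58 → $18,893.90
Installment 4: $18,893.90 +$510.14 interest = $19,404.04; pay $3,639.58 → $15,764.46
Installment 5: $15,764.46 +$425.64 interest = $16,190.10; pay $3,639.58 → $12,550.52
Installment 6: $12,550.52 +$338.86 interest = $12,889.38; pay $3,639.58 → $9,249.80
Installment 7: $9,249.80 +$249.74 interest = $9,499.54; pay $3,639.58 → $5,859.96
Installment 8: $5,859.96 +$158.22 interest = $6,018.18; pay $3,639.58 → $2,378.60
Installment 9: $2,378.60 +$64.22 interest = $2,442.82; pay $2,442.82 → $0.00

$2,442.82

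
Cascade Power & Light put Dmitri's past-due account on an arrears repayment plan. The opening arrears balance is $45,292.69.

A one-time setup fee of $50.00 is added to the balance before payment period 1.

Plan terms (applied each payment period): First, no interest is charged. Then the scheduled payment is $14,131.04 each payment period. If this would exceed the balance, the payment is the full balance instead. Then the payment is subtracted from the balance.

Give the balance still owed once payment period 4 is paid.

Payment period 1: opening $45,342.69; payment $14,131.04; balance $31,211.65
Payment period 2: opening $31,211.65; payment $14,131.04; balance $17,080.61
Payment period 3: opening $17,080.61; payment $14,131.04; balance $2,949.57
Payment period 4: opening $2,949.57; payment $2,949.57; balance $0.00

$0.00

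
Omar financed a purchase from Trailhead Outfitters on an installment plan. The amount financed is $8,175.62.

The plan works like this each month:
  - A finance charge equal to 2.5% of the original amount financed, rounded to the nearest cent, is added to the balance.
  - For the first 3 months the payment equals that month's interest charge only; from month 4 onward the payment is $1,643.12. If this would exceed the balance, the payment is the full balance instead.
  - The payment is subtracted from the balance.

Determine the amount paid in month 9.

Month 1: opening $8,175.62; interest $204.39 → $8,380.01; payment $204.39; balance $8,175.62
Month 2: opening $8,175.62; interest $204.39 → $8,380.01; payment $204.39; balance $8,175.62
Month 3: opening $8,175.62; interest $204.39 → $8,380.01; payment $204.39; balance $8,175.62
Month 4: opening $8,175.62; interest $204.39 → $8,380.01; payment $1,643.12; balance $6,736.89
Month 5: opening $6,736.89; interest $204.39 → $6,941.28; payment $1,643.12; balance $5,298.16
Month 6: opening $5,298.16; interest $204.39 → $5,502.55; payment $1,643.12; balance $3,859.43
Month 7: opening $3,859.43; interest $204.39 → $4,063.82; payment $1,643.12; balance $2,420.70
Month 8: opening $2,420.70; interest $204.39 → $2,625.09; payment $1,643.12; balance $981.97
Month 9: opening $981.97; interest $204.39 → $1,186.36; payment $1,186.36; balance $0.00

$1,186.36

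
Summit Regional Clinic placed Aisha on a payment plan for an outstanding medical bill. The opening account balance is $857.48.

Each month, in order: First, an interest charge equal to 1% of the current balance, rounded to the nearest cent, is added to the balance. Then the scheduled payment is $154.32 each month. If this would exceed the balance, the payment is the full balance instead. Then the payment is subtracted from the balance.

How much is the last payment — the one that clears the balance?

$115.18

Month 1: opening $857.48; interest $8.57 → $866.05; payment $154.32; balance $711.73
Month 2: opening $711.73; interest $7.12 → $718.85; payment $154.32; balance $564.53
Month 3: opening $564.53; interest $5.65 → $570.18; payment $154.32; balance $415.86
Month 4: opening $415.86; interest $4.16 → $420.02; payment $154.32; balance $265.70
Month 5: opening $265.70; interest $2.66 → $268.36; payment $154.32; balance $114.04
Month 6: opening $114.04; interest $1.14 → $115.18; payment $115.18; balance $0.00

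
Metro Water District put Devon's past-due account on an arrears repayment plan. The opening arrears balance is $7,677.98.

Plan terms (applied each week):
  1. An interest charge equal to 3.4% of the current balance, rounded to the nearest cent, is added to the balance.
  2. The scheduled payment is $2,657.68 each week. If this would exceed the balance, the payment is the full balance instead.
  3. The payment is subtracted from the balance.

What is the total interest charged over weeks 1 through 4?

# | Opening | Interest | Payment | End bal
1 | $7,677.98 | $261.05 | $2,657.68 | $5,281.35
2 | $5,281.35 | $179.57 | $2,657.68 | $2,803.24
3 | $2,803.24 | $95.31 | $2,657.68 | $240.87
4 | $240.87 | $8.19 | $249.06 | $0.00
Total interest: $261.05 + $179.57 + $95.31 + $8.19 = $544.12

$544.12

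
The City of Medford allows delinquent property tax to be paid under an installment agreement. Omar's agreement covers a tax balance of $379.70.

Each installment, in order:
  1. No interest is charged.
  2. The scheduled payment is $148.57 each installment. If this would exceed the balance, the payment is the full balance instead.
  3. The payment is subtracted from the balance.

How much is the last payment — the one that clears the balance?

$82.56

# | Opening | Payment | End bal
1 | $379.70 | $148.57 | $231.13
2 | $231.13 | $148.57 | $82.56
3 | $82.56 | $82.56 | $0.00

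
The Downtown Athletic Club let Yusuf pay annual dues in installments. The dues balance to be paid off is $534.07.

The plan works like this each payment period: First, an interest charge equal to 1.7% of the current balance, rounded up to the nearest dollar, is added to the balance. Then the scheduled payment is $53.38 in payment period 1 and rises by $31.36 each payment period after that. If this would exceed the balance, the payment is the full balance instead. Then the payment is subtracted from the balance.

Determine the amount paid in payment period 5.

$168.39

Payment period 1: opening $534.07; interest $10.00 → $544.07; payment $53.38; balance $490.69
Payment period 2: opening $490.69; interest $9.00 → $499.69; payment $84.74; balance $414.95
Payment period 3: opening $414.95; interest $8.00 → $422.95; payment $116.10; balance $306.85
Payment period 4: opening $306.85; interest $6.00 → $312.85; payment $147.46; balance $165.39
Payment period 5: opening $165.39; interest $3.00 → $168.39; payment $168.39; balance $0.00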